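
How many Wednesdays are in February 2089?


February 2089 has 28 days
Anchor: Jan 1, 2089. With p = 2089 - 1 = 2088: (p + p//4 - p//100 + p//400) mod 7 = (2088 + 522 - 20 + 5) mod 7 = 2595 mod 7 = 5 -> Saturday (Mon=0 ... Sun=6)
Days before February (Jan): 31; February 1 index = (5 + 31) mod 7 = 1 -> Tuesday
First Wednesday is February 2
Wednesdays: 2, 9, 16, 23

4 Wednesdays


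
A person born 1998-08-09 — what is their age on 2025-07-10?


Birth: 1998-08-09
Reference: 2025-07-10
Year difference: 2025 - 1998 = 27
Birthday not yet reached in 2025, subtract 1

26 years old


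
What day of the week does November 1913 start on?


Target: November 1, 1913
Anchor: Jan 1, 1913. With p = 1913 - 1 = 1912: (p + p//4 - p//100 + p//400) mod 7 = (1912 + 478 - 19 + 4) mod 7 = 2375 mod 7 = 2 -> Wednesday (Mon=0 ... Sun=6)
Days before November (Jan-Oct): 304 days
Weekday index = (2 + 304) mod 7 = 5

Saturday


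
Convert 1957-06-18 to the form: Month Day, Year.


ISO 1957-06-18 parses as year=1957, month=06, day=18
Month 6 -> June

June 18, 1957


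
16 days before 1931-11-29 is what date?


Start: 1931-11-29, subtract 16 days
29 - 16 = 13 stays within November 1931

Result: 1931-11-13


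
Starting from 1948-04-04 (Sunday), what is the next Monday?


Current: Sunday
Target: Monday
Days ahead: 1

Next Monday: 1948-04-05


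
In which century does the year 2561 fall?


Century = (year - 1) // 100 + 1
= (2561 - 1) // 100 + 1
= 2560 // 100 + 1
= 25 + 1

26th century


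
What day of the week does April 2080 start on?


Target: April 1, 2080
Anchor: Jan 1, 2080. With p = 2080 - 1 = 2079: (p + p//4 - p//100 + p//400) mod 7 = (2079 + 519 - 20 + 5) mod 7 = 2583 mod 7 = 0 -> Monday (Mon=0 ... Sun=6)
Days before April (Jan-Mar): 91 days
Weekday index = (0 + 91) mod 7 = 0

Monday


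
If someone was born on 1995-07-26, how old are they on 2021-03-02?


Birth: 1995-07-26
Reference: 2021-03-02
Year difference: 2021 - 1995 = 26
Birthday not yet reached in 2021, subtract 1

25 years old


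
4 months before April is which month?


April is month 4
4 - 4 = 0; wrap: 0 + 12 = 12

December


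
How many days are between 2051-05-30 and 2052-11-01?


From 2051-05-30 to 2052-11-01
2051-05-30: days before May = 31 + 28 + 31 + 30 = 120 (2051 is not a leap year); day of year = 120 + 30 = 150
2052-11-01: days before November = 31 + 29 + 31 + 30 + 31 + 30 + 31 + 31 + 30 + 31 = 305 (2052 is a leap year); day of year = 305 + 1 = 306
Rest of 2051: 365 - 150 = 215
Total = 215 + 306 = 521

521 days


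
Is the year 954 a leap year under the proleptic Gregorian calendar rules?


Gregorian leap year rule: divisible by 4, but not by 100, unless also by 400.
954 is not divisible by 4 -> not a leap year

No


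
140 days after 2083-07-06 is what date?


Start: 2083-07-06, add 140 days
July 2083 has 31 days: 31 - 6 = 25 days to July 31 -> 115 left
August 2083 has 31 days -> 84 left
September 2083 has 30 days -> 54 left
October 2083 has 31 days -> 23 left
November 2083: 23 <= 30 -> lands on November 23

Result: 2083-11-23


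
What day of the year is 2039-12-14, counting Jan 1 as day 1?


Date: December 14, 2039
Days in months 1 through 11: 334
Plus 14 days in December

Day of year: 348


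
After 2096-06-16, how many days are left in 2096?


Day of year: 168 of 366
Remaining = 366 - 168

198 days


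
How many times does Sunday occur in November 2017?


November 2017 has 30 days
Anchor: Jan 1, 2017. With p = 2017 - 1 = 2016: (p + p//4 - p//100 + p//400) mod 7 = (2016 + 504 - 20 + 5) mod 7 = 2505 mod 7 = 6 -> Sunday (Mon=0 ... Sun=6)
Days before November (Jan-Oct): 304; November 1 index = (6 + 304) mod 7 = 2 -> Wednesday
First Sunday is November 5
Sundays: 5, 12, 19, 26

4 Sundays


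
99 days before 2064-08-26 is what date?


Start: 2064-08-26, subtract 99 days
Back 26 days from August 26 reaches July 31, 2064 -> 73 left
July 2064 has 31 days -> back to June 30, 2064 -> 42 left
June 2064 has 30 days -> back to May 31, 2064 -> 12 left
May 2064: 31 - 12 = 19 -> lands on May 19

Result: 2064-05-19


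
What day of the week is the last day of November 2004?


November 2004 has 30 days
Anchor: Jan 1, 2004. With p = 2004 - 1 = 2003: (p + p//4 - p//100 + p//400) mod 7 = (2003 + 500 - 20 + 5) mod 7 = 2488 mod 7 = 3 -> Thursday (Mon=0 ... Sun=6)
Days before November (Jan-Oct): 305; November 1 index = (3 + 305) mod 7 = 0 -> Monday
Last day offset: 30 - 1 = 29 days
Weekday index = (0 + 29) mod 7 = 1

Tuesday, November 30


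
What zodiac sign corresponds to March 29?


Date: March 29
Conventional tropical zodiac dates: Aries from March 21 onward; Taurus starts April 20
March 29 falls within the Aries range

Aries


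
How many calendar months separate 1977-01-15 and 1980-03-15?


From January 1977 to March 1980
3 years * 12 = 36 months, plus 2 months = 38

38 months


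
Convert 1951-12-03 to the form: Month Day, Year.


ISO 1951-12-03 parses as year=1951, month=12, day=03
Month 12 -> December

December 3, 1951


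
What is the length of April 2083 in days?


April 2083

30 days


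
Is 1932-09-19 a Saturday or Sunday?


Anchor: Jan 1, 1932. With p = 1932 - 1 = 1931: (p + p//4 - p//100 + p//400) mod 7 = (1931 + 482 - 19 + 4) mod 7 = 2398 mod 7 = 4 -> Friday (Mon=0 ... Sun=6)
Day of year: 263; offset = 262
Weekday index = (4 + 262) mod 7 = 0 -> Monday
Weekend days: Saturday, Sunday

No


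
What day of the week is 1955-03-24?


Date: March 24, 1955
Anchor: Jan 1, 1955. With p = 1955 - 1 = 1954: (p + p//4 - p//100 + p//400) mod 7 = (1954 + 488 - 19 + 4) mod 7 = 2427 mod 7 = 5 -> Saturday (Mon=0 ... Sun=6)
Days before March (Jan-Feb): 59; offset = 59 + 24 - 1 = 82
Weekday index = (5 + 82) mod 7 = 3

Day of the week: Thursday


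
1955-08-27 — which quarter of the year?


Month: August (month 8)
Q1: Jan-Mar, Q2: Apr-Jun, Q3: Jul-Sep, Q4: Oct-Dec

Q3


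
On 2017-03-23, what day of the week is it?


Date: March 23, 2017
Anchor: Jan 1, 2017. With p = 2017 - 1 = 2016: (p + p//4 - p//100 + p//400) mod 7 = (2016 + 504 - 20 + 5) mod 7 = 2505 mod 7 = 6 -> Sunday (Mon=0 ... Sun=6)
Days before March (Jan-Feb): 59; offset = 59 + 23 - 1 = 81
Weekday index = (6 + 81) mod 7 = 3

Day of the week: Thursday


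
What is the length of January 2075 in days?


January 2075

31 days


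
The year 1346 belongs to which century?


Century = (year - 1) // 100 + 1
= (1346 - 1) // 100 + 1
= 1345 // 100 + 1
= 13 + 1

14th century


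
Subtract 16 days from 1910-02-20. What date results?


Start: 1910-02-20, subtract 16 days
20 - 16 = 4 stays within February 1910

Result: 1910-02-04


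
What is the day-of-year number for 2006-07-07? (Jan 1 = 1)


Date: July 7, 2006
Days in months 1 through 6: 181
Plus 7 days in July

Day of year: 188


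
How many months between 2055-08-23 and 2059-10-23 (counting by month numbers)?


From August 2055 to October 2059
4 years * 12 = 48 months, plus 2 months = 50

50 months


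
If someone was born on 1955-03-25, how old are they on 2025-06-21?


Birth: 1955-03-25
Reference: 2025-06-21
Year difference: 2025 - 1955 = 70

70 years old


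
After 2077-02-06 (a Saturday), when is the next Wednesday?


Current: Saturday
Target: Wednesday
Days ahead: 4

Next Wednesday: 2077-02-10


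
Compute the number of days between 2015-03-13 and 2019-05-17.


From 2015-03-13 to 2019-05-17
2015-03-13: days before March = 31 + 28 = 59 (2015 is not a leap year); day of year = 59 + 13 = 72
2019-05-17: days before May = 31 + 28 + 31 + 30 = 120 (2019 is not a leap year); day of year = 120 + 17 = 137
Rest of 2015: 365 - 72 = 293
Full years 2016 (366), 2017 (365), 2018 (365): 1096
Total = 293 + 1096 + 137 = 1526

1526 days


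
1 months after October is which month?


October is month 10
10 + 1 = 11

November


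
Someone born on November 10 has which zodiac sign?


Date: November 10
Conventional tropical zodiac dates: Scorpio from October 23 onward; Sagittarius starts November 22
November 10 falls within the Scorpio range

Scorpio


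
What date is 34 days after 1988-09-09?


Start: 1988-09-09, add 34 days
September 1988 has 30 days: 30 - 9 = 21 days to September 30 -> 13 left
October 1988: 13 <= 31 -> lands on October 13

Result: 1988-10-13


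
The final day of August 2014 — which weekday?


August 2014 has 31 days
Anchor: Jan 1, 2014. With p = 2014 - 1 = 2013: (p + p//4 - p//100 + p//400) mod 7 = (2013 + 503 - 20 + 5) mod 7 = 2501 mod 7 = 2 -> Wednesday (Mon=0 ... Sun=6)
Days before August (Jan-Jul): 212; August 1 index = (2 + 212) mod 7 = 4 -> Friday
Last day offset: 31 - 1 = 30 days
Weekday index = (4 + 30) mod 7 = 6

Sunday, August 31


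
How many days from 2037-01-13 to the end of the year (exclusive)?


Day of year: 13 of 365
Remaining = 365 - 13

352 days


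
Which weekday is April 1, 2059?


Target: April 1, 2059
Anchor: Jan 1, 2059. With p = 2059 - 1 = 2058: (p + p//4 - p//100 + p//400) mod 7 = (2058 + 514 - 20 + 5) mod 7 = 2557 mod 7 = 2 -> Wednesday (Mon=0 ... Sun=6)
Days before April (Jan-Mar): 90 days
Weekday index = (2 + 90) mod 7 = 1

Tuesday


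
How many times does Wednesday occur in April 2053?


April 2053 has 30 days
Anchor: Jan 1, 2053. With p = 2053 - 1 = 2052: (p + p//4 - p//100 + p//400) mod 7 = (2052 + 513 - 20 + 5) mod 7 = 2550 mod 7 = 2 -> Wednesday (Mon=0 ... Sun=6)
Days before April (Jan-Mar): 90; April 1 index = (2 + 90) mod 7 = 1 -> Tuesday
First Wednesday is April 2
Wednesdays: 2, 9, 16, 23, 30

5 Wednesdays


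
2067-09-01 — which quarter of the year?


Month: September (month 9)
Q1: Jan-Mar, Q2: Apr-Jun, Q3: Jul-Sep, Q4: Oct-Dec

Q3


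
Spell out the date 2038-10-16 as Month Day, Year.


ISO 2038-10-16 parses as year=2038, month=10, day=16
Month 10 -> October

October 16, 2038


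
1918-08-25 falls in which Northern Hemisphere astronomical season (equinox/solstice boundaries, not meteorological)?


Date: August 25
Astronomical Summer (approx.; exact equinox/solstice day varies by year): June 21 to September 21
August 25 falls within the Summer window

Summer


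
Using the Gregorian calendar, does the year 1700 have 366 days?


Gregorian leap year rule: divisible by 4, but not by 100, unless also by 400.
1700 is divisible by 100 but not 400 -> not a leap year

No


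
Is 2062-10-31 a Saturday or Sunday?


Anchor: Jan 1, 2062. With p = 2062 - 1 = 2061: (p + p//4 - p//100 + p//400) mod 7 = (2061 + 515 - 20 + 5) mod 7 = 2561 mod 7 = 6 -> Sunday (Mon=0 ... Sun=6)
Day of year: 304; offset = 303
Weekday index = (6 + 303) mod 7 = 1 -> Tuesday
Weekend days: Saturday, Sunday

No


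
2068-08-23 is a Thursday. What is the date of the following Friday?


Current: Thursday
Target: Friday
Days ahead: 1

Next Friday: 2068-08-24


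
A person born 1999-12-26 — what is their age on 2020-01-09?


Birth: 1999-12-26
Reference: 2020-01-09
Year difference: 2020 - 1999 = 21
Birthday not yet reached in 2020, subtract 1

20 years old


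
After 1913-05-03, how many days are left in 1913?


Day of year: 123 of 365
Remaining = 365 - 123

242 days


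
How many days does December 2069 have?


December 2069

31 days


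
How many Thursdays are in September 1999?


September 1999 has 30 days
Anchor: Jan 1, 1999. With p = 1999 - 1 = 1998: (p + p//4 - p//100 + p//400) mod 7 = (1998 + 499 - 19 + 4) mod 7 = 2482 mod 7 = 4 -> Friday (Mon=0 ... Sun=6)
Days before September (Jan-Aug): 243; September 1 index = (4 + 243) mod 7 = 2 -> Wednesday
First Thursday is September 2
Thursdays: 2, 9, 16, 23, 30

5 Thursdays


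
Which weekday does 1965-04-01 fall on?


Date: April 1, 1965
Anchor: Jan 1, 1965. With p = 1965 - 1 = 1964: (p + p//4 - p//100 + p//400) mod 7 = (1964 + 491 - 19 + 4) mod 7 = 2440 mod 7 = 4 -> Friday (Mon=0 ... Sun=6)
Days before April (Jan-Mar): 90; offset = 90 + 1 - 1 = 90
Weekday index = (4 + 90) mod 7 = 3

Day of the week: Thursday


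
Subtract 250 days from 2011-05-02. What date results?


Start: 2011-05-02, subtract 250 days
Back 2 days from May 2 reaches April 30, 2011 -> 248 left
April 2011 has 30 days -> back to March 31, 2011 -> 218 left
March 2011 has 31 days -> back to February 28, 2011 -> 187 left
February 2011 has 28 days -> back to January 31, 2011 -> 159 left
January 2011 has 31 days -> back to December 31, 2010 -> 128 left
December 2010 has 31 days -> back to November 30, 2010 -> 97 left
November 2010 has 30 days -> back to October 31, 2010 -> 67 left
October 2010 has 31 days -> back to September 30, 2010 -> 36 left
September 2010 has 30 days -> back to August 31, 2010 -> 6 left
August 2010: 31 - 6 = 25 -> lands on August 25

Result: 2010-08-25


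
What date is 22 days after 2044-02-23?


Start: 2044-02-23, add 22 days
February 2044 has 29 days: 29 - 23 = 6 days to February 29 -> 16 left
March 2044: 16 <= 31 -> lands on March 16

Result: 2044-03-16


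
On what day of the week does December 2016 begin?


Target: December 1, 2016
Anchor: Jan 1, 2016. With p = 2016 - 1 = 2015: (p + p//4 - p//100 + p//400) mod 7 = (2015 + 503 - 20 + 5) mod 7 = 2503 mod 7 = 4 -> Friday (Mon=0 ... Sun=6)
Days before December (Jan-Nov): 335 days
Weekday index = (4 + 335) mod 7 = 3

Thursday


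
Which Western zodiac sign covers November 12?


Date: November 12
Conventional tropical zodiac dates: Scorpio from October 23 onward; Sagittarius starts November 22
November 12 falls within the Scorpio range

Scorpio


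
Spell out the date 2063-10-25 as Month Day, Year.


ISO 2063-10-25 parses as year=2063, month=10, day=25
Month 10 -> October

October 25, 2063


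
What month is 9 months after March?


March is month 3
3 + 9 = 12

December


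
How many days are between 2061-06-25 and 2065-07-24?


From 2061-06-25 to 2065-07-24
2061-06-25: days before June = 31 + 28 + 31 + 30 + 31 = 151 (2061 is not a leap year); day of year = 151 + 25 = 176
2065-07-24: days before July = 31 + 28 + 31 + 30 + 31 + 30 = 181 (2065 is not a leap year); day of year = 181 + 24 = 205
Rest of 2061: 365 - 176 = 189
Full years 2062 (365), 2063 (365), 2064 (366): 1096
Total = 189 + 1096 + 205 = 1490

1490 days


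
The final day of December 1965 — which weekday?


December 1965 has 31 days
Anchor: Jan 1, 1965. With p = 1965 - 1 = 1964: (p + p//4 - p//100 + p//400) mod 7 = (1964 + 491 - 19 + 4) mod 7 = 2440 mod 7 = 4 -> Friday (Mon=0 ... Sun=6)
Days before December (Jan-Nov): 334; December 1 index = (4 + 334) mod 7 = 2 -> Wednesday
Last day offset: 31 - 1 = 30 days
Weekday index = (2 + 30) mod 7 = 4

Friday, December 31


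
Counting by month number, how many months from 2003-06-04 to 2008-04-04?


From June 2003 to April 2008
5 years * 12 = 60 months, minus 2 months = 58

58 months


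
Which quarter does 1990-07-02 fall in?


Month: July (month 7)
Q1: Jan-Mar, Q2: Apr-Jun, Q3: Jul-Sep, Q4: Oct-Dec

Q3


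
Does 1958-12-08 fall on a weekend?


Anchor: Jan 1, 1958. With p = 1958 - 1 = 1957: (p + p//4 - p//100 + p//400) mod 7 = (1957 + 489 - 19 + 4) mod 7 = 2431 mod 7 = 2 -> Wednesday (Mon=0 ... Sun=6)
Day of year: 342; offset = 341
Weekday index = (2 + 341) mod 7 = 0 -> Monday
Weekend days: Saturday, Sunday

No


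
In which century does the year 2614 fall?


Century = (year - 1) // 100 + 1
= (2614 - 1) // 100 + 1
= 2613 // 100 + 1
= 26 + 1

27th century


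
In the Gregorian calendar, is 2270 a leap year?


Gregorian leap year rule: divisible by 4, but not by 100, unless also by 400.
2270 is not divisible by 4 -> not a leap year

No


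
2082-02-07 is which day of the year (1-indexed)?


Date: February 7, 2082
Days in months 1 through 1: 31
Plus 7 days in February

Day of year: 38


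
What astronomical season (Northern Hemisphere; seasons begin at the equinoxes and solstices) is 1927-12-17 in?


Date: December 17
Astronomical Autumn (approx.; exact equinox/solstice day varies by year): September 22 to December 20
December 17 falls within the Autumn window

Autumn


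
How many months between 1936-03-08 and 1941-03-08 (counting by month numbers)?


From March 1936 to March 1941
5 years * 12 = 60 months = 60

60 months


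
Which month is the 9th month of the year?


Month 9 of 12

September


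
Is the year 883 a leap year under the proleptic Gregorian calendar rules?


Gregorian leap year rule: divisible by 4, but not by 100, unless also by 400.
883 is not divisible by 4 -> not a leap year

No


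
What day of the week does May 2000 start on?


Target: May 1, 2000
Anchor: Jan 1, 2000. With p = 2000 - 1 = 1999: (p + p//4 - p//100 + p//400) mod 7 = (1999 + 499 - 19 + 4) mod 7 = 2483 mod 7 = 5 -> Saturday (Mon=0 ... Sun=6)
Days before May (Jan-Apr): 121 days
Weekday index = (5 + 121) mod 7 = 0

Monday


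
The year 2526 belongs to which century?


Century = (year - 1) // 100 + 1
= (2526 - 1) // 100 + 1
= 2525 // 100 + 1
= 25 + 1

26th century


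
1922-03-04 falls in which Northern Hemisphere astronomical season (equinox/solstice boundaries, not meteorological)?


Date: March 4
Astronomical Winter (approx.; exact equinox/solstice day varies by year): December 21 to March 19
March 4 falls within the Winter window

Winter


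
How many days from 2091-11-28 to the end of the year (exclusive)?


Day of year: 332 of 365
Remaining = 365 - 332

33 days


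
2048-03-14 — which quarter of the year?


Month: March (month 3)
Q1: Jan-Mar, Q2: Apr-Jun, Q3: Jul-Sep, Q4: Oct-Dec

Q1


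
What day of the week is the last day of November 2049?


November 2049 has 30 days
Anchor: Jan 1, 2049. With p = 2049 - 1 = 2048: (p + p//4 - p//100 + p//400) mod 7 = (2048 + 512 - 20 + 5) mod 7 = 2545 mod 7 = 4 -> Friday (Mon=0 ... Sun=6)
Days before November (Jan-Oct): 304; November 1 index = (4 + 304) mod 7 = 0 -> Monday
Last day offset: 30 - 1 = 29 days
Weekday index = (0 + 29) mod 7 = 1

Tuesday, November 30


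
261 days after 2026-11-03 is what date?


Start: 2026-11-03, add 261 days
November 2026 has 30 days: 30 - 3 = 27 days to November 30 -> 234 left
December 2026 has 31 days -> 203 left
January 2027 has 31 days -> 172 left
February 2027 has 28 days -> 144 left
March 2027 has 31 days -> 113 left
April 2027 has 30 days -> 83 left
May 2027 has 31 days -> 52 left
June 2027 has 30 days -> 22 left
July 2027: 22 <= 31 -> lands on July 22

Result: 2027-07-22


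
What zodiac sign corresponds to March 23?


Date: March 23
Conventional tropical zodiac dates: Aries from March 21 onward; Taurus starts April 20
March 23 falls within the Aries range

Aries


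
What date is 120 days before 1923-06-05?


Start: 1923-06-05, subtract 120 days
Back 5 days from June 5 reaches May 31, 1923 -> 115 left
May 1923 has 31 days -> back to April 30, 1923 -> 84 left
April 1923 has 30 days -> back to March 31, 1923 -> 54 left
March 1923 has 31 days -> back to February 28, 1923 -> 23 left
February 1923: 28 - 23 = 5 -> lands on February 5

Result: 1923-02-05


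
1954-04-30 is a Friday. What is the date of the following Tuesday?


Current: Friday
Target: Tuesday
Days ahead: 4

Next Tuesday: 1954-05-04


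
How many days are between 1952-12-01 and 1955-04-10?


From 1952-12-01 to 1955-04-10
1952-12-01: days before December = 31 + 29 + 31 + 30 + 31 + 30 + 31 + 31 + 30 + 31 + 30 = 335 (1952 is a leap year); day of year = 335 + 1 = 336
1955-04-10: days before April = 31 + 28 + 31 = 90 (1955 is not a leap year); day of year = 90 + 10 = 100
Rest of 1952: 366 - 336 = 30
Full years 1953 (365), 1954 (365): 730
Total = 30 + 730 + 100 = 860

860 days


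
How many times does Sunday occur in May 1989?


May 1989 has 31 days
Anchor: Jan 1, 1989. With p = 1989 - 1 = 1988: (p + p//4 - p//100 + p//400) mod 7 = (1988 + 497 - 19 + 4) mod 7 = 2470 mod 7 = 6 -> Sunday (Mon=0 ... Sun=6)
Days before May (Jan-Apr): 120; May 1 index = (6 + 120) mod 7 = 0 -> Monday
First Sunday is May 7
Sundays: 7, 14, 21, 28

4 Sundays


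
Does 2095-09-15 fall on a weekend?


Anchor: Jan 1, 2095. With p = 2095 - 1 = 2094: (p + p//4 - p//100 + p//400) mod 7 = (2094 + 523 - 20 + 5) mod 7 = 2602 mod 7 = 5 -> Saturday (Mon=0 ... Sun=6)
Day of year: 258; offset = 257
Weekday index = (5 + 257) mod 7 = 3 -> Thursday
Weekend days: Saturday, Sunday

No


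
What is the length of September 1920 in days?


September 1920

30 days


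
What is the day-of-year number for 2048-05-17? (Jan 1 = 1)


Date: May 17, 2048
Days in months 1 through 4: 121
Plus 17 days in May

Day of year: 138


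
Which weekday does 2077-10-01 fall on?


Date: October 1, 2077
Anchor: Jan 1, 2077. With p = 2077 - 1 = 2076: (p + p//4 - p//100 + p//400) mod 7 = (2076 + 519 - 20 + 5) mod 7 = 2580 mod 7 = 4 -> Friday (Mon=0 ... Sun=6)
Days before October (Jan-Sep): 273; offset = 273 + 1 - 1 = 273
Weekday index = (4 + 273) mod 7 = 4

Day of the week: Friday


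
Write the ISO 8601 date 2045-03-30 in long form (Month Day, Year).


ISO 2045-03-30 parses as year=2045, month=03, day=30
Month 3 -> March

March 30, 2045


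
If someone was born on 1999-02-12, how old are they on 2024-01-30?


Birth: 1999-02-12
Reference: 2024-01-30
Year difference: 2024 - 1999 = 25
Birthday not yet reached in 2024, subtract 1

24 years old


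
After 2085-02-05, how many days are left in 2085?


Day of year: 36 of 365
Remaining = 365 - 36

329 days


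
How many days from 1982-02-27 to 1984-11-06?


From 1982-02-27 to 1984-11-06
1982-02-27: days before February = 31; day of year = 31 + 27 = 58
1984-11-06: days before November = 31 + 29 + 31 + 30 + 31 + 30 + 31 + 31 + 30 + 31 = 305 (1984 is a leap year); day of year = 305 + 6 = 311
Rest of 1982: 365 - 58 = 307
Full years 1983 (365): 365
Total = 307 + 365 + 311 = 983

983 days


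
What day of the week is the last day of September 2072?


September 2072 has 30 days
Anchor: Jan 1, 2072. With p = 2072 - 1 = 2071: (p + p//4 - p//100 + p//400) mod 7 = (2071 + 517 - 20 + 5) mod 7 = 2573 mod 7 = 4 -> Friday (Mon=0 ... Sun=6)
Days before September (Jan-Aug): 244; September 1 index = (4 + 244) mod 7 = 3 -> Thursday
Last day offset: 30 - 1 = 29 days
Weekday index = (3 + 29) mod 7 = 4

Friday, September 30


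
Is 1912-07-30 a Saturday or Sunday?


Anchor: Jan 1, 1912. With p = 1912 - 1 = 1911: (p + p//4 - p//100 + p//400) mod 7 = (1911 + 477 - 19 + 4) mod 7 = 2373 mod 7 = 0 -> Monday (Mon=0 ... Sun=6)
Day of year: 212; offset = 211
Weekday index = (0 + 211) mod 7 = 1 -> Tuesday
Weekend days: Saturday, Sunday

No


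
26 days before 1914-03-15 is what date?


Start: 1914-03-15, subtract 26 days
Back 15 days from March 15 reaches February 28, 1914 -> 11 left
February 1914: 28 - 11 = 17 -> lands on February 17

Result: 1914-02-17


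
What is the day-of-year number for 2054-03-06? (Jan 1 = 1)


Date: March 6, 2054
Days in months 1 through 2: 59
Plus 6 days in March

Day of year: 65


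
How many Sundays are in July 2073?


July 2073 has 31 days
Anchor: Jan 1, 2073. With p = 2073 - 1 = 2072: (p + p//4 - p//100 + p//400) mod 7 = (2072 + 518 - 20 + 5) mod 7 = 2575 mod 7 = 6 -> Sunday (Mon=0 ... Sun=6)
Days before July (Jan-Jun): 181; July 1 index = (6 + 181) mod 7 = 5 -> Saturday
First Sunday is July 2
Sundays: 2, 9, 16, 23, 30

5 Sundays


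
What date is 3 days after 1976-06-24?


Start: 1976-06-24, add 3 days
June 1976 has 30 days; 24 + 3 = 27 stays within June

Result: 1976-06-27


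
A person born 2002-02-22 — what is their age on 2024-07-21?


Birth: 2002-02-22
Reference: 2024-07-21
Year difference: 2024 - 2002 = 22

22 years old


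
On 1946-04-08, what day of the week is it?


Date: April 8, 1946
Anchor: Jan 1, 1946. With p = 1946 - 1 = 1945: (p + p//4 - p//100 + p//400) mod 7 = (1945 + 486 - 19 + 4) mod 7 = 2416 mod 7 = 1 -> Tuesday (Mon=0 ... Sun=6)
Days before April (Jan-Mar): 90; offset = 90 + 8 - 1 = 97
Weekday index = (1 + 97) mod 7 = 0

Day of the week: Monday


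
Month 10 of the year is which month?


Month 10 of 12

October


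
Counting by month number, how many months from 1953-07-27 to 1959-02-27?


From July 1953 to February 1959
6 years * 12 = 72 months, minus 5 months = 67

67 months


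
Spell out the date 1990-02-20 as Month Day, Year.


ISO 1990-02-20 parses as year=1990, month=02, day=20
Month 2 -> February

February 20, 1990


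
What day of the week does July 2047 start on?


Target: July 1, 2047
Anchor: Jan 1, 2047. With p = 2047 - 1 = 2046: (p + p//4 - p//100 + p//400) mod 7 = (2046 + 511 - 20 + 5) mod 7 = 2542 mod 7 = 1 -> Tuesday (Mon=0 ... Sun=6)
Days before July (Jan-Jun): 181 days
Weekday index = (1 + 181) mod 7 = 0

Monday


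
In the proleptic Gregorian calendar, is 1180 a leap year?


Gregorian leap year rule: divisible by 4, but not by 100, unless also by 400.
1180 is divisible by 4 but not 100 -> leap year

Yes


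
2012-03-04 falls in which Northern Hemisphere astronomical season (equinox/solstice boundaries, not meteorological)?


Date: March 4
Astronomical Winter (approx.; exact equinox/solstice day varies by year): December 21 to March 19
March 4 falls within the Winter window

Winter


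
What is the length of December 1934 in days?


December 1934

31 days


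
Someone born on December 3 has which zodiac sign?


Date: December 3
Conventional tropical zodiac dates: Sagittarius from November 22 onward; Capricorn starts December 22
December 3 falls within the Sagittarius range

Sagittarius


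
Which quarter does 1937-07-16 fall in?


Month: July (month 7)
Q1: Jan-Mar, Q2: Apr-Jun, Q3: Jul-Sep, Q4: Oct-Dec

Q3


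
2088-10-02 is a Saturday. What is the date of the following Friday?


Current: Saturday
Target: Friday
Days ahead: 6

Next Friday: 2088-10-08


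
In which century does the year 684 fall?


Century = (year - 1) // 100 + 1
= (684 - 1) // 100 + 1
= 683 // 100 + 1
= 6 + 1

7th century


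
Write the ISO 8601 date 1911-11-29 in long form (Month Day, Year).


ISO 1911-11-29 parses as year=1911, month=11, day=29
Month 11 -> November

November 29, 1911


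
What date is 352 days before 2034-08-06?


Start: 2034-08-06, subtract 352 days
Back 6 days from August 6 reaches July 31, 2034 -> 346 left
July 2034 has 31 days -> back to June 30, 2034 -> 315 left
June 2034 has 30 days -> back to May 31, 2034 -> 285 left
May 2034 has 31 days -> back to April 30, 2034 -> 254 left
April 2034 has 30 days -> back to March 31, 2034 -> 224 left
March 2034 has 31 days -> back to February 28, 2034 -> 193 left
February 2034 has 28 days -> back to January 31, 2034 -> 165 left
January 2034 has 31 days -> back to December 31, 2033 -> 134 left
December 2033 has 31 days -> back to November 30, 2033 -> 103 left
November 2033 has 30 days -> back to October 31, 2033 -> 73 left
October 2033 has 31 days -> back to September 30, 2033 -> 42 left
September 2033 has 30 days -> back to August 31, 2033 -> 12 left
August 2033: 31 - 12 = 19 -> lands on August 19

Result: 2033-08-19


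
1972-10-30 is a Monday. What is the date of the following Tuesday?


Current: Monday
Target: Tuesday
Days ahead: 1

Next Tuesday: 1972-10-31


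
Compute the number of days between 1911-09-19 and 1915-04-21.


From 1911-09-19 to 1915-04-21
1911-09-19: days before September = 31 + 28 + 31 + 30 + 31 + 30 + 31 + 31 = 243 (1911 is not a leap year); day of year = 243 + 19 = 262
1915-04-21: days before April = 31 + 28 + 31 = 90 (1915 is not a leap year); day of year = 90 + 21 = 111
Rest of 1911: 365 - 262 = 103
Full years 1912 (366), 1913 (365), 1914 (365): 1096
Total = 103 + 1096 + 111 = 1310

1310 days


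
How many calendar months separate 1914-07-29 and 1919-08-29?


From July 1914 to August 1919
5 years * 12 = 60 months, plus 1 month = 61

61 months


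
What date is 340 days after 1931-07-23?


Start: 1931-07-23, add 340 days
July 1931 has 31 days: 31 - 23 = 8 days to July 31 -> 332 left
August 1931 has 31 days -> 301 left
September 1931 has 30 days -> 271 left
October 1931 has 31 days -> 240 left
November 1931 has 30 days -> 210 left
December 1931 has 31 days -> 179 left
January 1932 has 31 days -> 148 left
February 1932 has 29 days -> 119 left
March 1932 has 31 days -> 88 left
April 1932 has 30 days -> 58 left
May 1932 has 31 days -> 27 left
June 1932: 27 <= 30 -> lands on June 27

Result: 1932-06-27


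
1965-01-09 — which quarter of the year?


Month: January (month 1)
Q1: Jan-Mar, Q2: Apr-Jun, Q3: Jul-Sep, Q4: Oct-Dec

Q1


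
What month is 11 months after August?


August is month 8
8 + 11 = 19; wrap: 19 - 12 = 7

July


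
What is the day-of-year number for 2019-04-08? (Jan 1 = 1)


Date: April 8, 2019
Days in months 1 through 3: 90
Plus 8 days in April

Day of year: 98


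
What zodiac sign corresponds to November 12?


Date: November 12
Conventional tropical zodiac dates: Scorpio from October 23 onward; Sagittarius starts November 22
November 12 falls within the Scorpio range

Scorpio


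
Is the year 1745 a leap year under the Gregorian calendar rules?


Gregorian leap year rule: divisible by 4, but not by 100, unless also by 400.
1745 is not divisible by 4 -> not a leap year

No


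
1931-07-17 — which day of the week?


Date: July 17, 1931
Anchor: Jan 1, 1931. With p = 1931 - 1 = 1930: (p + p//4 - p//100 + p//400) mod 7 = (1930 + 482 - 19 + 4) mod 7 = 2397 mod 7 = 3 -> Thursday (Mon=0 ... Sun=6)
Days before July (Jan-Jun): 181; offset = 181 + 17 - 1 = 197
Weekday index = (3 + 197) mod 7 = 4

Day of the week: Friday


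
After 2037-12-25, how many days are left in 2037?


Day of year: 359 of 365
Remaining = 365 - 359

6 days


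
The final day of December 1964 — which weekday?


December 1964 has 31 days
Anchor: Jan 1, 1964. With p = 1964 - 1 = 1963: (p + p//4 - p//100 + p//400) mod 7 = (1963 + 490 - 19 + 4) mod 7 = 2438 mod 7 = 2 -> Wednesday (Mon=0 ... Sun=6)
Days before December (Jan-Nov): 335; December 1 index = (2 + 335) mod 7 = 1 -> Tuesday
Last day offset: 31 - 1 = 30 days
Weekday index = (1 + 30) mod 7 = 3

Thursday, December 31


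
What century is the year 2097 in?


Century = (year - 1) // 100 + 1
= (2097 - 1) // 100 + 1
= 2096 // 100 + 1
= 20 + 1

21st century


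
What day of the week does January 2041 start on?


Target: January 1, 2041
Anchor: Jan 1, 2041. With p = 2041 - 1 = 2040: (p + p//4 - p//100 + p//400) mod 7 = (2040 + 510 - 20 + 5) mod 7 = 2535 mod 7 = 1 -> Tuesday (Mon=0 ... Sun=6)
Offset from anchor: 0 days
Weekday index = (1 + 0) mod 7 = 1

Tuesday


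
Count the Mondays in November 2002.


November 2002 has 30 days
Anchor: Jan 1, 2002. With p = 2002 - 1 = 2001: (p + p//4 - p//100 + p//400) mod 7 = (2001 + 500 - 20 + 5) mod 7 = 2486 mod 7 = 1 -> Tuesday (Mon=0 ... Sun=6)
Days before November (Jan-Oct): 304; November 1 index = (1 + 304) mod 7 = 4 -> Friday
First Monday is November 4
Mondays: 4, 11, 18, 25

4 Mondays


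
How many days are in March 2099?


March 2099

31 days


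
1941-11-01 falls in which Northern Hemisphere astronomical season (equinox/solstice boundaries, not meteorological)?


Date: November 1
Astronomical Autumn (approx.; exact equinox/solstice day varies by year): September 22 to December 20
November 1 falls within the Autumn window

Autumn


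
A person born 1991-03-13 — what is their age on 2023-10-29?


Birth: 1991-03-13
Reference: 2023-10-29
Year difference: 2023 - 1991 = 32

32 years old


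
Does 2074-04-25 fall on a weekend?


Anchor: Jan 1, 2074. With p = 2074 - 1 = 2073: (p + p//4 - p//100 + p//400) mod 7 = (2073 + 518 - 20 + 5) mod 7 = 2576 mod 7 = 0 -> Monday (Mon=0 ... Sun=6)
Day of year: 115; offset = 114
Weekday index = (0 + 114) mod 7 = 2 -> Wednesday
Weekend days: Saturday, Sunday

No


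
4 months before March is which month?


March is month 3
3 - 4 = -1; wrap: -1 + 12 = 11

November


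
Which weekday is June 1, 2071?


Target: June 1, 2071
Anchor: Jan 1, 2071. With p = 2071 - 1 = 2070: (p + p//4 - p//100 + p//400) mod 7 = (2070 + 517 - 20 + 5) mod 7 = 2572 mod 7 = 3 -> Thursday (Mon=0 ... Sun=6)
Days before June (Jan-May): 151 days
Weekday index = (3 + 151) mod 7 = 0

Monday


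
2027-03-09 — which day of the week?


Date: March 9, 2027
Anchor: Jan 1, 2027. With p = 2027 - 1 = 2026: (p + p//4 - p//100 + p//400) mod 7 = (2026 + 506 - 20 + 5) mod 7 = 2517 mod 7 = 4 -> Friday (Mon=0 ... Sun=6)
Days before March (Jan-Feb): 59; offset = 59 + 9 - 1 = 67
Weekday index = (4 + 67) mod 7 = 1

Day of the week: Tuesday


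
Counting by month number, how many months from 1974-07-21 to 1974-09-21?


From July 1974 to September 1974
0 years * 12 = 0 months, plus 2 months = 2

2 months


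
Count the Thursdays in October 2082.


October 2082 has 31 days
Anchor: Jan 1, 2082. With p = 2082 - 1 = 2081: (p + p//4 - p//100 + p//400) mod 7 = (2081 + 520 - 20 + 5) mod 7 = 2586 mod 7 = 3 -> Thursday (Mon=0 ... Sun=6)
Days before October (Jan-Sep): 273; October 1 index = (3 + 273) mod 7 = 3 -> Thursday
First Thursday is October 1
Thursdays: 1, 8, 15, 22, 29

5 Thursdays


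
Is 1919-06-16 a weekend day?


Anchor: Jan 1, 1919. With p = 1919 - 1 = 1918: (p + p//4 - p//100 + p//400) mod 7 = (1918 + 479 - 19 + 4) mod 7 = 2382 mod 7 = 2 -> Wednesday (Mon=0 ... Sun=6)
Day of year: 167; offset = 166
Weekday index = (2 + 166) mod 7 = 0 -> Monday
Weekend days: Saturday, Sunday

No


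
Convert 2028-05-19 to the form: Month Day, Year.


ISO 2028-05-19 parses as year=2028, month=05, day=19
Month 5 -> May

May 19, 2028


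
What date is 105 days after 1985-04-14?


Start: 1985-04-14, add 105 days
April 1985 has 30 days: 30 - 14 = 16 days to April 30 -> 89 left
May 1985 has 31 days -> 58 left
June 1985 has 30 days -> 28 left
July 1985: 28 <= 31 -> lands on July 28

Result: 1985-07-28


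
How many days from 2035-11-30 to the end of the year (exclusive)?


Day of year: 334 of 365
Remaining = 365 - 334

31 days


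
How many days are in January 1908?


January 1908

31 days


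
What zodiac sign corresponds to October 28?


Date: October 28
Conventional tropical zodiac dates: Scorpio from October 23 onward; Sagittarius starts November 22
October 28 falls within the Scorpio range

Scorpio


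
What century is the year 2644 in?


Century = (year - 1) // 100 + 1
= (2644 - 1) // 100 + 1
= 2643 // 100 + 1
= 26 + 1

27th century


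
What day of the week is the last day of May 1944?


May 1944 has 31 days
Anchor: Jan 1, 1944. With p = 1944 - 1 = 1943: (p + p//4 - p//100 + p//400) mod 7 = (1943 + 485 - 19 + 4) mod 7 = 2413 mod 7 = 5 -> Saturday (Mon=0 ... Sun=6)
Days before May (Jan-Apr): 121; May 1 index = (5 + 121) mod 7 = 0 -> Monday
Last day offset: 31 - 1 = 30 days
Weekday index = (0 + 30) mod 7 = 2

Wednesday, May 31


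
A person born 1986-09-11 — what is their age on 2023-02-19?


Birth: 1986-09-11
Reference: 2023-02-19
Year difference: 2023 - 1986 = 37
Birthday not yet reached in 2023, subtract 1

36 years old


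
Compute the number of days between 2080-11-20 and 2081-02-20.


From 2080-11-20 to 2081-02-20
2080-11-20: days before November = 31 + 29 + 31 + 30 + 31 + 30 + 31 + 31 + 30 + 31 = 305 (2080 is a leap year); day of year = 305 + 20 = 325
2081-02-20: days before February = 31; day of year = 31 + 20 = 51
Rest of 2080: 366 - 325 = 41
Total = 41 + 51 = 92

92 days


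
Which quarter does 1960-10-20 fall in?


Month: October (month 10)
Q1: Jan-Mar, Q2: Apr-Jun, Q3: Jul-Sep, Q4: Oct-Dec

Q4


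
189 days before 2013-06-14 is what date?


Start: 2013-06-14, subtract 189 days
Back 14 days from June 14 reaches May 31, 2013 -> 175 left
May 2013 has 31 days -> back to April 30, 2013 -> 144 left
April 2013 has 30 days -> back to March 31, 2013 -> 114 left
March 2013 has 31 days -> back to February 28, 2013 -> 83 left
February 2013 has 28 days -> back to January 31, 2013 -> 55 left
January 2013 has 31 days -> back to December 31, 2012 -> 24 left
December 2012: 31 - 24 = 7 -> lands on December 7

Result: 2012-12-07


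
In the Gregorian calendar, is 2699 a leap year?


Gregorian leap year rule: divisible by 4, but not by 100, unless also by 400.
2699 is not divisible by 4 -> not a leap year

No


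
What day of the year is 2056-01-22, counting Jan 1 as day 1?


Date: January 22, 2056
No months before January
Plus 22 days in January

Day of year: 22


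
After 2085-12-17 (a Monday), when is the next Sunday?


Current: Monday
Target: Sunday
Days ahead: 6

Next Sunday: 2085-12-23


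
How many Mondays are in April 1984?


April 1984 has 30 days
Anchor: Jan 1, 1984. With p = 1984 - 1 = 1983: (p + p//4 - p//100 + p//400) mod 7 = (1983 + 495 - 19 + 4) mod 7 = 2463 mod 7 = 6 -> Sunday (Mon=0 ... Sun=6)
Days before April (Jan-Mar): 91; April 1 index = (6 + 91) mod 7 = 6 -> Sunday
First Monday is April 2
Mondays: 2, 9, 16, 23, 30

5 Mondays


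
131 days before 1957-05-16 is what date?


Start: 1957-05-16, subtract 131 days
Back 16 days from May 16 reaches April 30, 1957 -> 115 left
April 1957 has 30 days -> back to March 31, 1957 -> 85 left
March 1957 has 31 days -> back to February 28, 1957 -> 54 left
February 1957 has 28 days -> back to January 31, 1957 -> 26 left
January 1957: 31 - 26 = 5 -> lands on January 5

Result: 1957-01-05


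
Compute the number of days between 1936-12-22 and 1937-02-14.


From 1936-12-22 to 1937-02-14
1936-12-22: days before December = 31 + 29 + 31 + 30 + 31 + 30 + 31 + 31 + 30 + 31 + 30 = 335 (1936 is a leap year); day of year = 335 + 22 = 357
1937-02-14: days before February = 31; day of year = 31 + 14 = 45
Rest of 1936: 366 - 357 = 9
Total = 9 + 45 = 54

54 days


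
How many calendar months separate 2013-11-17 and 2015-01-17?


From November 2013 to January 2015
2 years * 12 = 24 months, minus 10 months = 14

14 months


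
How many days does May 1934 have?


May 1934

31 days


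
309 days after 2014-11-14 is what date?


Start: 2014-11-14, add 309 days
November 2014 has 30 days: 30 - 14 = 16 days to November 30 -> 293 left
December 2014 has 31 days -> 262 left
January 2015 has 31 days -> 231 left
February 2015 has 28 days -> 203 left
March 2015 has 31 days -> 172 left
April 2015 has 30 days -> 142 left
May 2015 has 31 days -> 111 left
June 2015 has 30 days -> 81 left
July 2015 has 31 days -> 50 left
August 2015 has 31 days -> 19 left
September 2015: 19 <= 30 -> lands on September 19

Result: 2015-09-19


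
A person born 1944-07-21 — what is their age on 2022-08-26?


Birth: 1944-07-21
Reference: 2022-08-26
Year difference: 2022 - 1944 = 78

78 years old


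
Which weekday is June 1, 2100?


Target: June 1, 2100
Anchor: Jan 1, 2100. With p = 2100 - 1 = 2099: (p + p//4 - p//100 + p//400) mod 7 = (2099 + 524 - 20 + 5) mod 7 = 2608 mod 7 = 4 -> Friday (Mon=0 ... Sun=6)
Days before June (Jan-May): 151 days
Weekday index = (4 + 151) mod 7 = 1

Tuesday


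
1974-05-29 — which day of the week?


Date: May 29, 1974
Anchor: Jan 1, 1974. With p = 1974 - 1 = 1973: (p + p//4 - p//100 + p//400) mod 7 = (1973 + 493 - 19 + 4) mod 7 = 2451 mod 7 = 1 -> Tuesday (Mon=0 ... Sun=6)
Days before May (Jan-Apr): 120; offset = 120 + 29 - 1 = 148
Weekday index = (1 + 148) mod 7 = 2

Day of the week: Wednesday


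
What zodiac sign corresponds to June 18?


Date: June 18
Conventional tropical zodiac dates: Gemini from May 21 onward; Cancer starts June 21
June 18 falls within the Gemini range

Gemini


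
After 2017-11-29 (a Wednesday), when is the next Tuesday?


Current: Wednesday
Target: Tuesday
Days ahead: 6

Next Tuesday: 2017-12-05


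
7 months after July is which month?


July is month 7
7 + 7 = 14; wrap: 14 - 12 = 2

February


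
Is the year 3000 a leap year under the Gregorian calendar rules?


Gregorian leap year rule: divisible by 4, but not by 100, unless also by 400.
3000 is divisible by 100 but not 400 -> not a leap year

No
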